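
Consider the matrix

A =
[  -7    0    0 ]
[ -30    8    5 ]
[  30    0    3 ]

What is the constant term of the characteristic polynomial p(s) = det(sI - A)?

168

p(0) = det(0·I − A) = det(−A) = (−1)^3·det(A).
det(A) = -168, so p(0) = 168.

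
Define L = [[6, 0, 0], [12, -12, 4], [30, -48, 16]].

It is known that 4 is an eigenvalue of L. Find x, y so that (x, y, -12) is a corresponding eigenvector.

0, -3

We need (L - 4I)v = 0.
L - 4I = [[2, 0, 0], [12, -16, 4], [30, -48, 12]].
Row 1: (2)·x + (0)·y + (0)·-12 = 0
Row 2: (12)·x + (-16)·y + (4)·-12 = 0
Row 3: (30)·x + (-48)·y + (12)·-12 = 0
Solving gives x = 0, y = -3.
Check: L·(0, -3, -12) = (0, -12, -48) = 4·(0, -3, -12).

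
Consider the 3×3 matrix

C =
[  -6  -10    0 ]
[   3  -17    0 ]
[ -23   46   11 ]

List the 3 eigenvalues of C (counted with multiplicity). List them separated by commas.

Set up det(λI - C) = 0.
Expanding along the first row, p(λ) = λ^3 + 12λ^2 - 121λ - 1452.
Try λ = -12: p(-12) = 0, so -12 is a root.
Factor out (λ + 12): p(λ) = (λ + 12)·(λ^2 - 121).
The quadratic factors as (λ + 11)·(λ - 11).
Eigenvalues: -12, -11, 11.

-12, -11, 11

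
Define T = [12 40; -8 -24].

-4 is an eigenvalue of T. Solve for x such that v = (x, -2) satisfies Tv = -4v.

5

We need (T + 4I)v = 0.
T + 4I = [[16, 40], [-8, -20]].
Row 1: (16)·x + (40)·-2 = 0
Row 2: (-8)·x + (-20)·-2 = 0
Solving gives x = 5.
Check: T·(5, -2) = (-20, 8) = -4·(5, -2).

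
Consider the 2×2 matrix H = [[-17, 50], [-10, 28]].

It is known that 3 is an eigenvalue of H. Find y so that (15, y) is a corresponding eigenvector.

6

We need (H - 3I)v = 0.
H - 3I = [[-20, 50], [-10, 25]].
Row 1: (-20)·15 + (50)·y = 0
Row 2: (-10)·15 + (25)·y = 0
Solving gives y = 6.
Check: H·(15, 6) = (45, 18) = 3·(15, 6).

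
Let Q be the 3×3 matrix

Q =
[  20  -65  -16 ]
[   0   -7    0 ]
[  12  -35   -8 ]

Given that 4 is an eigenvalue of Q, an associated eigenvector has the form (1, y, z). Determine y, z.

We need (Q - 4I)v = 0.
Q - 4I = [[16, -65, -16], [0, -11, 0], [12, -35, -12]].
Row 1: (16)·1 + (-65)·y + (-16)·z = 0
Row 2: (0)·1 + (-11)·y + (0)·z = 0
Row 3: (12)·1 + (-35)·y + (-12)·z = 0
Solving gives y = 0, z = 1.
Check: Q·(1, 0, 1) = (4, 0, 4) = 4·(1, 0, 1).

0, 1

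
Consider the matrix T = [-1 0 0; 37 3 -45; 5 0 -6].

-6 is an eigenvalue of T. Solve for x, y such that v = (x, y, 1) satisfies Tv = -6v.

We need (T + 6I)v = 0.
T + 6I = [[5, 0, 0], [37, 9, -45], [5, 0, 0]].
Row 1: (5)·x + (0)·y + (0)·1 = 0
Row 2: (37)·x + (9)·y + (-45)·1 = 0
Row 3: (5)·x + (0)·y + (0)·1 = 0
Solving gives x = 0, y = 5.
Check: T·(0, 5, 1) = (0, -30, -6) = -6·(0, 5, 1).

0, 5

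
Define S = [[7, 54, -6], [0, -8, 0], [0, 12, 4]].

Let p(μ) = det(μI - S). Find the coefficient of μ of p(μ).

-60

p(μ) = μ^3 - 3μ^2 - 60μ + 224.
The coefficient of μ is -60.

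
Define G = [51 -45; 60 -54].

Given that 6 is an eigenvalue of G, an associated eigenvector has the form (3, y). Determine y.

3

We need (G - 6I)v = 0.
G - 6I = [[45, -45], [60, -60]].
Row 1: (45)·3 + (-45)·y = 0
Row 2: (60)·3 + (-60)·y = 0
Solving gives y = 3.
Check: G·(3, 3) = (18, 18) = 6·(3, 3).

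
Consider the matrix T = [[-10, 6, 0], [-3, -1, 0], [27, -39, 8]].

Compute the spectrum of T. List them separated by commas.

-7, -4, 8

Set up det(μI - T) = 0.
Expanding along the first row, p(μ) = μ^3 + 3μ^2 - 60μ - 224.
Since p(-4) = 0, μ = -4 is a root.
Factor out (μ + 4): p(μ) = (μ + 4)·(μ^2 - μ - 56).
The quadratic factors as (μ + 7)·(μ - 8).
Eigenvalues: -7, -4, 8.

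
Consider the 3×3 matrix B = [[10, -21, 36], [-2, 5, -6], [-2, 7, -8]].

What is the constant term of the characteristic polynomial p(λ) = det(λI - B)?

40

p(0) = det(0·I − B) = det(−B) = (−1)^3·det(B).
det(B) = -40, so p(0) = 40.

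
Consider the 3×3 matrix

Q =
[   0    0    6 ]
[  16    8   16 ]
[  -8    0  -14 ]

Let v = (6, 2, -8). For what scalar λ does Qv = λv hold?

Compute Qv: Q·(6, 2, -8) = (-48, -16, 64).
Since Qv = λv, compare component 1: -48 = λ·6, so λ = -8.

-8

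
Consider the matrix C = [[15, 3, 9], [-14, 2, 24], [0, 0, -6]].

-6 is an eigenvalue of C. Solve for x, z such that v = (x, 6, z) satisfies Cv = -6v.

We need (C + 6I)v = 0.
C + 6I = [[21, 3, 9], [-14, 8, 24], [0, 0, 0]].
Row 1: (21)·x + (3)·6 + (9)·z = 0
Row 2: (-14)·x + (8)·6 + (24)·z = 0
Row 3: (0)·x + (0)·6 + (0)·z = 0
Solving gives x = 0, z = -2.
Check: C·(0, 6, -2) = (0, -36, 12) = -6·(0, 6, -2).

0, -2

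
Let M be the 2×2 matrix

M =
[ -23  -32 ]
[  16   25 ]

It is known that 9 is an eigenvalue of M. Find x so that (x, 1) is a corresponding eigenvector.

-1

We need (M - 9I)v = 0.
M - 9I = [[-32, -32], [16, 16]].
Row 1: (-32)·x + (-32)·1 = 0
Row 2: (16)·x + (16)·1 = 0
Solving gives x = -1.
Check: M·(-1, 1) = (-9, 9) = 9·(-1, 1).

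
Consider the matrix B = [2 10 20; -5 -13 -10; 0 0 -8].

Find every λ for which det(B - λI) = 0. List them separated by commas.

-8, -8, -3

Compute the characteristic polynomial p(r) = det(rI - B).
Cofactor expansion gives p(r) = r^3 + 19r^2 + 112r + 192.
Since p(-3) = 0, r = -3 is a root.
Factor out (r + 3): p(r) = (r + 3)·(r^2 + 16r + 64).
The quadratic factor is (r + 8)^2.
Eigenvalues: -8, -8, -3.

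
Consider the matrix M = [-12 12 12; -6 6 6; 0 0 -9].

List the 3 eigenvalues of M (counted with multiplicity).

Set up det(μI - M) = 0.
Expanding along the first row, p(μ) = μ^3 + 15μ^2 + 54μ.
Rational-root test: μ = 0 gives p(0) = 0.
Factor out μ: p(μ) = μ·(μ^2 + 15μ + 54).
The quadratic factors as (μ + 9)·(μ + 6).
Eigenvalues: -9, -6, 0.

-9, -6, 0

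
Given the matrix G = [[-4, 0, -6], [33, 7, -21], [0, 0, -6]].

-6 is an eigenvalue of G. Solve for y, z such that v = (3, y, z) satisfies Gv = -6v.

-6, 1

We need (G + 6I)v = 0.
G + 6I = [[2, 0, -6], [33, 13, -21], [0, 0, 0]].
Row 1: (2)·3 + (0)·y + (-6)·z = 0
Row 2: (33)·3 + (13)·y + (-21)·z = 0
Row 3: (0)·3 + (0)·y + (0)·z = 0
Solving gives y = -6, z = 1.
Check: G·(3, -6, 1) = (-18, 36, -6) = -6·(3, -6, 1).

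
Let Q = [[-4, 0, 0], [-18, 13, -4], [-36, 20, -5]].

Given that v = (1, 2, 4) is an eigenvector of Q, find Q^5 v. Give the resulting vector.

First find the eigenvalue: Qv = (-4, -8, -16) = -4·(1, 2, 4), so λ = -4.
Then Q^5 v = λ^5·v = (-4)^5·(1, 2, 4) = -1024·(1, 2, 4) = (-1024, -2048, -4096).

(-1024, -2048, -4096)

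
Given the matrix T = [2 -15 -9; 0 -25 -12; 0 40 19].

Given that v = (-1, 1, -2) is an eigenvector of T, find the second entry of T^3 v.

-1

First find the eigenvalue: Tv = (1, -1, 2) = -1·(-1, 1, -2), so λ = -1.
Then T^3 v = λ^3·v = (-1)^3·(-1, 1, -2) = -1·(-1, 1, -2) = (1, -1, 2).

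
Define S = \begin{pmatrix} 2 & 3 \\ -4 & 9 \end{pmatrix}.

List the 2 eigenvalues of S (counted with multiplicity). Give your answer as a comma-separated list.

5, 6

det(S - tI) = (2 - t)(9 - t) - (3)·(-4) = t^2 - 11t + 30.
This factors as (t - 5)·(t - 6) = 0.
Eigenvalues: 5, 6.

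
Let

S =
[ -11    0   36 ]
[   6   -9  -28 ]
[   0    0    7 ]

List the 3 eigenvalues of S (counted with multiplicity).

-11, -9, 7

Compute the characteristic polynomial p(s) = det(sI - S).
Cofactor expansion gives p(s) = s^3 + 13s^2 - 41s - 693.
Since p(7) = 0, s = 7 is a root.
Dividing by (s - 7) leaves s^2 + 20s + 99.
The quadratic factors as (s + 11)·(s + 9).
Eigenvalues: -11, -9, 7.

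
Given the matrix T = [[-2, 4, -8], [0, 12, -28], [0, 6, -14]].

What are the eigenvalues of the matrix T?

-2, -2, 0

Compute the characteristic polynomial p(s) = det(sI - T).
Expanding along the first row, p(s) = s^3 + 4s^2 + 4s.
Since p(0) = 0, s = 0 is a root.
Factor out s: p(s) = s·(s^2 + 4s + 4).
The quadratic factor is (s + 2)^2.
Eigenvalues: -2, -2, 0.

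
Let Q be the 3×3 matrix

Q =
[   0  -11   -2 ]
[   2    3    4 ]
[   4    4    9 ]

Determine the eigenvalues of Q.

1, 5, 6

Set up det(lambda·I - Q) = 0.
Expanding the 3×3 determinant: p(lambda) = lambda^3 - 12·lambda^2 + 41·lambda - 30.
Since p(1) = 0, lambda = 1 is a root.
Factor out (lambda - 1): p(lambda) = (lambda - 1)·(lambda^2 - 11·lambda + 30).
The quadratic factors as (lambda - 5)·(lambda - 6).
Eigenvalues: 1, 5, 6.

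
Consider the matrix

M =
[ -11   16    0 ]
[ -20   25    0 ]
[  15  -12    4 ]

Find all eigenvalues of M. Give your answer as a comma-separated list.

Set up det(sI - M) = 0.
Expanding the 3×3 determinant: p(s) = s^3 - 18s^2 + 101s - 180.
Since p(4) = 0, s = 4 is a root.
Factor out (s - 4): p(s) = (s - 4)·(s^2 - 14s + 45).
The quadratic factors as (s - 5)·(s - 9).
Eigenvalues: 4, 5, 9.

4, 5, 9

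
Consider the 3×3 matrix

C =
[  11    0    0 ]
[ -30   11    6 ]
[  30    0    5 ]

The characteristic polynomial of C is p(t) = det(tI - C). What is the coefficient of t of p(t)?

231

p(t) = t^3 - 27t^2 + 231t - 605.
The coefficient of t is 231.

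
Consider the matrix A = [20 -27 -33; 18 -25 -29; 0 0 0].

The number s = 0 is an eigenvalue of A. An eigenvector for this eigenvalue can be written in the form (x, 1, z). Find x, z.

3, 1

We need (A)v = 0.
A = [[20, -27, -33], [18, -25, -29], [0, 0, 0]].
Row 1: (20)·x + (-27)·1 + (-33)·z = 0
Row 2: (18)·x + (-25)·1 + (-29)·z = 0
Row 3: (0)·x + (0)·1 + (0)·z = 0
Solving gives x = 3, z = 1.
Check: A·(3, 1, 1) = (0, 0, 0) = 0·(3, 1, 1).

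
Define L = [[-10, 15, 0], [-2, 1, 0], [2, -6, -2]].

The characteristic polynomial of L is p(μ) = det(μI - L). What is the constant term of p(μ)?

40

p(μ) = μ^3 + 11μ^2 + 38μ + 40.
The constant term is 40.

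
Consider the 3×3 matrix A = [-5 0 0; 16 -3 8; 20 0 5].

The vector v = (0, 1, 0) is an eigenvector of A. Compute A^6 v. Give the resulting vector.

(0, 729, 0)

First find the eigenvalue: Av = (0, -3, 0) = -3·(0, 1, 0), so λ = -3.
Then A^6 v = λ^6·v = (-3)^6·(0, 1, 0) = 729·(0, 1, 0) = (0, 729, 0).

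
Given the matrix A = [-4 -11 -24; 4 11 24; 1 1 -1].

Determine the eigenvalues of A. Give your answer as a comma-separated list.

-1, 0, 7

Compute the characteristic polynomial p(λ) = det(λI - A).
Expanding the 3×3 determinant: p(λ) = λ^3 - 6λ^2 - 7λ.
Try λ = 0: p(0) = 0, so 0 is a root.
Factor out λ: p(λ) = λ·(λ^2 - 6λ - 7).
The quadratic factors as (λ + 1)·(λ - 7).
Eigenvalues: -1, 0, 7.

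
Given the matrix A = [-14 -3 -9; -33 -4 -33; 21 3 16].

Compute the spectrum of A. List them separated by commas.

Set up det(rI - A) = 0.
Cofactor expansion gives p(r) = r^3 + 2r^2 - 43r - 140.
Rational-root test: r = -4 gives p(-4) = 0.
Dividing by (r + 4) leaves r^2 - 2r - 35.
The quadratic factors as (r + 5)·(r - 7).
Eigenvalues: -5, -4, 7.

-5, -4, 7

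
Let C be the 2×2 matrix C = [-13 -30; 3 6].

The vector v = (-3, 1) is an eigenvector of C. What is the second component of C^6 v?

729

First find the eigenvalue: Cv = (9, -3) = -3·(-3, 1), so λ = -3.
Then C^6 v = λ^6·v = (-3)^6·(-3, 1) = 729·(-3, 1) = (-2187, 729).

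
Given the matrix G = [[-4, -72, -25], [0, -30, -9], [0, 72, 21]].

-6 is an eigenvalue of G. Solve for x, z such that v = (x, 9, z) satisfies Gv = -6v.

We need (G + 6I)v = 0.
G + 6I = [[2, -72, -25], [0, -24, -9], [0, 72, 27]].
Row 1: (2)·x + (-72)·9 + (-25)·z = 0
Row 2: (0)·x + (-24)·9 + (-9)·z = 0
Row 3: (0)·x + (72)·9 + (27)·z = 0
Solving gives x = 24, z = -24.
Check: G·(24, 9, -24) = (-144, -54, 144) = -6·(24, 9, -24).

24, -24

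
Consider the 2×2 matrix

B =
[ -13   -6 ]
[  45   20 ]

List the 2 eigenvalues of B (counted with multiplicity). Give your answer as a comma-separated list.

det(B - tI) = (-13 - t)(20 - t) - (-6)·(45) = t^2 - 7t + 10.
This factors as (t - 2)·(t - 5) = 0.
Eigenvalues: 2, 5.

2, 5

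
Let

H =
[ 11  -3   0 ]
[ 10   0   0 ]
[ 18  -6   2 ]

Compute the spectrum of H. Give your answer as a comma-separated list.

2, 5, 6

Compute the characteristic polynomial p(t) = det(tI - H).
Cofactor expansion gives p(t) = t^3 - 13t^2 + 52t - 60.
Try t = 6: p(6) = 0, so 6 is a root.
Factor out (t - 6): p(t) = (t - 6)·(t^2 - 7t + 10).
The quadratic factors as (t - 2)·(t - 5).
Eigenvalues: 2, 5, 6.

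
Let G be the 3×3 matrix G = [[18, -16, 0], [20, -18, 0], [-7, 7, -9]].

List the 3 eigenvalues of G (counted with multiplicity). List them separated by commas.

-9, -2, 2

The characteristic polynomial is p(lambda) = det(lambda·I - G).
Cofactor expansion gives p(lambda) = lambda^3 + 9·lambda^2 - 4·lambda - 36.
Try lambda = -2: p(-2) = 0, so -2 is a root.
Factor out (lambda + 2): p(lambda) = (lambda + 2)·(lambda^2 + 7·lambda - 18).
The quadratic factors as (lambda + 9)·(lambda - 2).
Eigenvalues: -9, -2, 2.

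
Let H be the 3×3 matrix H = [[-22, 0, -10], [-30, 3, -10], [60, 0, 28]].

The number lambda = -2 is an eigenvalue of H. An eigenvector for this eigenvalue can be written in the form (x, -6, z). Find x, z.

We need (H + 2I)v = 0.
H + 2I = [[-20, 0, -10], [-30, 5, -10], [60, 0, 30]].
Row 1: (-20)·x + (0)·-6 + (-10)·z = 0
Row 2: (-30)·x + (5)·-6 + (-10)·z = 0
Row 3: (60)·x + (0)·-6 + (30)·z = 0
Solving gives x = -3, z = 6.
Check: H·(-3, -6, 6) = (6, 12, -12) = -2·(-3, -6, 6).

-3, 6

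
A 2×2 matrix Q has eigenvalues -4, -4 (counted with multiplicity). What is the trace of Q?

-8

trace(Q) is the sum of the eigenvalues: (-4) + (-4) = -8.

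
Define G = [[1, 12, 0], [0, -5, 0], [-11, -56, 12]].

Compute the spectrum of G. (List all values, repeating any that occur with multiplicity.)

Compute the characteristic polynomial p(lambda) = det(lambda·I - G).
Expanding along the first row, p(lambda) = lambda^3 - 8·lambda^2 - 53·lambda + 60.
Rational-root test: lambda = -5 gives p(-5) = 0.
Dividing by (lambda + 5) leaves lambda^2 - 13·lambda + 12.
The quadratic factors as (lambda - 1)·(lambda - 12).
Eigenvalues: -5, 1, 12.

-5, 1, 12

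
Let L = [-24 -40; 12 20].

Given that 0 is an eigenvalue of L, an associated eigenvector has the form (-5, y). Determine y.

We need (L)v = 0.
L = [[-24, -40], [12, 20]].
Row 1: (-24)·-5 + (-40)·y = 0
Row 2: (12)·-5 + (20)·y = 0
Solving gives y = 3.
Check: L·(-5, 3) = (0, 0) = 0·(-5, 3).

3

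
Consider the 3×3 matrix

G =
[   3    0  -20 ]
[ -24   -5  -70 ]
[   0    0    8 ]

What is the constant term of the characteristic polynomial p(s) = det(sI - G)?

120

p(0) = det(0·I − G) = det(−G) = (−1)^3·det(G).
det(G) = -120, so p(0) = 120.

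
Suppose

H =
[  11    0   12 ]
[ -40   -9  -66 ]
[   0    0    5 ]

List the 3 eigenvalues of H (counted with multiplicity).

Set up det(μI - H) = 0.
Cofactor expansion gives p(μ) = μ^3 - 7μ^2 - 89μ + 495.
Rational-root test: μ = 5 gives p(5) = 0.
Dividing by (μ - 5) leaves μ^2 - 2μ - 99.
The quadratic factors as (μ + 9)·(μ - 11).
Eigenvalues: -9, 5, 11.

-9, 5, 11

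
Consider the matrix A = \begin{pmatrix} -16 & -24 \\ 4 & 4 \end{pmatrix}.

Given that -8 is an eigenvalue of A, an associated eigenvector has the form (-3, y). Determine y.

1

We need (A + 8I)v = 0.
A + 8I = [[-8, -24], [4, 12]].
Row 1: (-8)·-3 + (-24)·y = 0
Row 2: (4)·-3 + (12)·y = 0
Solving gives y = 1.
Check: A·(-3, 1) = (24, -8) = -8·(-3, 1).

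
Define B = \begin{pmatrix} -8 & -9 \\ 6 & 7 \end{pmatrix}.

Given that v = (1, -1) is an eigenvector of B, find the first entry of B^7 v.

1

First find the eigenvalue: Bv = (1, -1) = 1·(1, -1), so λ = 1.
Then B^7 v = λ^7·v = 1^7·(1, -1) = 1·(1, -1) = (1, -1).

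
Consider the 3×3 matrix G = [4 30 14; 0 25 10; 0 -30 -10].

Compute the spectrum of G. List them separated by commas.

The characteristic polynomial is p(λ) = det(λI - G).
Expanding along the first row, p(λ) = λ^3 - 19λ^2 + 110λ - 200.
Rational-root test: λ = 4 gives p(4) = 0.
Factor out (λ - 4): p(λ) = (λ - 4)·(λ^2 - 15λ + 50).
The quadratic factors as (λ - 5)·(λ - 10).
Eigenvalues: 4, 5, 10.

4, 5, 10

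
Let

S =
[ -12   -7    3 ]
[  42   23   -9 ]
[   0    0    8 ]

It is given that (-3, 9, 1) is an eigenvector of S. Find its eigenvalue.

Compute Sv: S·(-3, 9, 1) = (-24, 72, 8).
Since Sv = λv, compare component 1: -24 = λ·-3, so λ = 8.

8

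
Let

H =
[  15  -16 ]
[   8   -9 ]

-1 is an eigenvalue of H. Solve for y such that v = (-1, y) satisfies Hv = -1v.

-1

We need (H + 1I)v = 0.
H + 1I = [[16, -16], [8, -8]].
Row 1: (16)·-1 + (-16)·y = 0
Row 2: (8)·-1 + (-8)·y = 0
Solving gives y = -1.
Check: H·(-1, -1) = (1, 1) = -1·(-1, -1).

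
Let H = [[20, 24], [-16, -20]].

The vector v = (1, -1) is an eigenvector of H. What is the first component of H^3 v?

-64

First find the eigenvalue: Hv = (-4, 4) = -4·(1, -1), so λ = -4.
Then H^3 v = λ^3·v = (-4)^3·(1, -1) = -64·(1, -1) = (-64, 64).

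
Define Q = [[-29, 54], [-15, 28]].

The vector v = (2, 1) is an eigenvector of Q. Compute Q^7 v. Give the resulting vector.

(-256, -128)

First find the eigenvalue: Qv = (-4, -2) = -2·(2, 1), so λ = -2.
Then Q^7 v = λ^7·v = (-2)^7·(2, 1) = -128·(2, 1) = (-256, -128).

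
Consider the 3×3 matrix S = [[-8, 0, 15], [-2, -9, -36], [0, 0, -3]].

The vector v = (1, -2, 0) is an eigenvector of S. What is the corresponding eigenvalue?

Compute Sv: S·(1, -2, 0) = (-8, 16, 0).
Since Sv = λv, compare component 1: -8 = λ·1, so λ = -8.

-8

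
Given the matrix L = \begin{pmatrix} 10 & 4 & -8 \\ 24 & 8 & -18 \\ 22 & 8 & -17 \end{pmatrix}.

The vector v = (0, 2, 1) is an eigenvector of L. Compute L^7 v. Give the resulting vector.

First find the eigenvalue: Lv = (0, -2, -1) = -1·(0, 2, 1), so λ = -1.
Then L^7 v = λ^7·v = (-1)^7·(0, 2, 1) = -1·(0, 2, 1) = (0, -2, -1).

(0, -2, -1)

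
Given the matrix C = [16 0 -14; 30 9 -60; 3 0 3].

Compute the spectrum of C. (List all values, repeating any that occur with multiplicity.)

Set up det(lambda·I - C) = 0.
Cofactor expansion gives p(lambda) = lambda^3 - 28·lambda^2 + 261·lambda - 810.
Since p(10) = 0, lambda = 10 is a root.
Factor out (lambda - 10): p(lambda) = (lambda - 10)·(lambda^2 - 18·lambda + 81).
The quadratic factor is (lambda - 9)^2.
Eigenvalues: 9, 9, 10.

9, 9, 10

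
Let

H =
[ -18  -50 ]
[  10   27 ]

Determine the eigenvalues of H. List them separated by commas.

2, 7

det(H - μI) = (-18 - μ)(27 - μ) - (-50)·(10) = μ^2 - 9μ + 14.
This factors as (μ - 2)·(μ - 7) = 0.
Eigenvalues: 2, 7.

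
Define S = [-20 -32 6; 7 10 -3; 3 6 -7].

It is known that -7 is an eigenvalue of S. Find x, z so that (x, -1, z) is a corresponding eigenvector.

We need (S + 7I)v = 0.
S + 7I = [[-13, -32, 6], [7, 17, -3], [3, 6, 0]].
Row 1: (-13)·x + (-32)·-1 + (6)·z = 0
Row 2: (7)·x + (17)·-1 + (-3)·z = 0
Row 3: (3)·x + (6)·-1 + (0)·z = 0
Solving gives x = 2, z = -1.
Check: S·(2, -1, -1) = (-14, 7, 7) = -7·(2, -1, -1).

2, -1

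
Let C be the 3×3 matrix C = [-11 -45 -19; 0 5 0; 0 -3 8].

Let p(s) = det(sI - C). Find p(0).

440

p(0) = det(0·I − C) = det(−C) = (−1)^3·det(C).
det(C) = -440, so p(0) = 440.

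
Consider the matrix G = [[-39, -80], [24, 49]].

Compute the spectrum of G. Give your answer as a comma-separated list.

1, 9

det(G - tI) = (-39 - t)(49 - t) - (-80)·(24) = t^2 - 10t + 9.
This factors as (t - 1)·(t - 9) = 0.
Eigenvalues: 1, 9.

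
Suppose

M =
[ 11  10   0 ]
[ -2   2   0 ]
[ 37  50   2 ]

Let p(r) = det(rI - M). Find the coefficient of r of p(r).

68

p(r) = r^3 - 15r^2 + 68r - 84.
The coefficient of r is 68.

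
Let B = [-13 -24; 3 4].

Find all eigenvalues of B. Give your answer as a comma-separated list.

det(B - sI) = (-13 - s)(4 - s) - (-24)·(3) = s^2 + 9s + 20.
This factors as (s + 5)·(s + 4) = 0.
Eigenvalues: -5, -4.

-5, -4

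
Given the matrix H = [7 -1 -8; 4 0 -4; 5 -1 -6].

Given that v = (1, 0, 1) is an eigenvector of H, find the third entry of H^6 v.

1

First find the eigenvalue: Hv = (-1, 0, -1) = -1·(1, 0, 1), so λ = -1.
Then H^6 v = λ^6·v = (-1)^6·(1, 0, 1) = 1·(1, 0, 1) = (1, 0, 1).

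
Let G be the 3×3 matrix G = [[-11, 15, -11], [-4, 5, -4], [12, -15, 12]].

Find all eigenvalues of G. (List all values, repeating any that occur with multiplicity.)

Compute the characteristic polynomial p(lambda) = det(lambda·I - G).
Expanding the 3×3 determinant: p(lambda) = lambda^3 - 6·lambda^2 + 5·lambda.
Rational-root test: lambda = 0 gives p(0) = 0.
Dividing by lambda leaves lambda^2 - 6·lambda + 5.
The quadratic factors as (lambda - 1)·(lambda - 5).
Eigenvalues: 0, 1, 5.

0, 1, 5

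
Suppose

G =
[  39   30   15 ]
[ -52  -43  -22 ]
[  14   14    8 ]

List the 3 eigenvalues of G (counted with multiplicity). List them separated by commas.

-6, 1, 9

Compute the characteristic polynomial p(t) = det(tI - G).
Expanding the 3×3 determinant: p(t) = t^3 - 4t^2 - 51t + 54.
Rational-root test: t = 1 gives p(1) = 0.
Dividing by (t - 1) leaves t^2 - 3t - 54.
The quadratic factors as (t + 6)·(t - 9).
Eigenvalues: -6, 1, 9.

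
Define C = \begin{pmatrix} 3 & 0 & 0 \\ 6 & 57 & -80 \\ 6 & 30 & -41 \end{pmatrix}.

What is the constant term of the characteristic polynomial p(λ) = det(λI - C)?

p(0) = det(0·I − C) = det(−C) = (−1)^3·det(C).
det(C) = 189, so p(0) = -189.

-189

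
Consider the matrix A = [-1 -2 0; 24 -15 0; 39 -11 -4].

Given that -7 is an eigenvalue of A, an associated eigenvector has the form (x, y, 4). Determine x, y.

We need (A + 7I)v = 0.
A + 7I = [[6, -2, 0], [24, -8, 0], [39, -11, 3]].
Row 1: (6)·x + (-2)·y + (0)·4 = 0
Row 2: (24)·x + (-8)·y + (0)·4 = 0
Row 3: (39)·x + (-11)·y + (3)·4 = 0
Solving gives x = -2, y = -6.
Check: A·(-2, -6, 4) = (14, 42, -28) = -7·(-2, -6, 4).

-2, -6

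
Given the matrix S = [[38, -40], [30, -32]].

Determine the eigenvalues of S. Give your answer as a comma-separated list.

det(S - λI) = (38 - λ)(-32 - λ) - (-40)·(30) = λ^2 - 6λ - 16.
This factors as (λ + 2)·(λ - 8) = 0.
Eigenvalues: -2, 8.

-2, 8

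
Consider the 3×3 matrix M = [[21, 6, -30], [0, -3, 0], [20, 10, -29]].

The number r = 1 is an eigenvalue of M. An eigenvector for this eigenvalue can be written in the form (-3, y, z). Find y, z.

We need (M - 1I)v = 0.
M - 1I = [[20, 6, -30], [0, -4, 0], [20, 10, -30]].
Row 1: (20)·-3 + (6)·y + (-30)·z = 0
Row 2: (0)·-3 + (-4)·y + (0)·z = 0
Row 3: (20)·-3 + (10)·y + (-30)·z = 0
Solving gives y = 0, z = -2.
Check: M·(-3, 0, -2) = (-3, 0, -2) = 1·(-3, 0, -2).

0, -2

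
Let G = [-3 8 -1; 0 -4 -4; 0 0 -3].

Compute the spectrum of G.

-4, -3, -3

G is upper triangular, so its eigenvalues are the diagonal entries.
Diagonal: -3, -4, -3.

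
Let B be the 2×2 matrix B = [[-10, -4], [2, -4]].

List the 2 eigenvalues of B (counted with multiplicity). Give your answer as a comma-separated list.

-8, -6

det(B - sI) = (-10 - s)(-4 - s) - (-4)·(2) = s^2 + 14s + 48.
This factors as (s + 8)·(s + 6) = 0.
Eigenvalues: -8, -6.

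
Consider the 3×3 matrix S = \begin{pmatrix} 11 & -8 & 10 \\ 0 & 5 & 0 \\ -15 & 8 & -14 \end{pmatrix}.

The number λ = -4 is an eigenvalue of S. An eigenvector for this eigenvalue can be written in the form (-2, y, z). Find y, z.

We need (S + 4I)v = 0.
S + 4I = [[15, -8, 10], [0, 9, 0], [-15, 8, -10]].
Row 1: (15)·-2 + (-8)·y + (10)·z = 0
Row 2: (0)·-2 + (9)·y + (0)·z = 0
Row 3: (-15)·-2 + (8)·y + (-10)·z = 0
Solving gives y = 0, z = 3.
Check: S·(-2, 0, 3) = (8, 0, -12) = -4·(-2, 0, 3).

0, 3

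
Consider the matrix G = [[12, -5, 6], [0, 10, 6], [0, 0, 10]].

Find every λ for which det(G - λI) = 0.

G is upper triangular, so its eigenvalues are the diagonal entries.
Diagonal: 12, 10, 10.

10, 10, 12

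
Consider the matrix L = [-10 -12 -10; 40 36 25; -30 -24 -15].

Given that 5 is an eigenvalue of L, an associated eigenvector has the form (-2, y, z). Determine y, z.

We need (L - 5I)v = 0.
L - 5I = [[-15, -12, -10], [40, 31, 25], [-30, -24, -20]].
Row 1: (-15)·-2 + (-12)·y + (-10)·z = 0
Row 2: (40)·-2 + (31)·y + (25)·z = 0
Row 3: (-30)·-2 + (-24)·y + (-20)·z = 0
Solving gives y = 5, z = -3.
Check: L·(-2, 5, -3) = (-10, 25, -15) = 5·(-2, 5, -3).

5, -3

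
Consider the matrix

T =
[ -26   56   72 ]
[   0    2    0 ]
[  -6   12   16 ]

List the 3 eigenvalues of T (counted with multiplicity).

Compute the characteristic polynomial p(μ) = det(μI - T).
Expanding the 3×3 determinant: p(μ) = μ^3 + 8μ^2 - 4μ - 32.
Rational-root test: μ = -2 gives p(-2) = 0.
Factor out (μ + 2): p(μ) = (μ + 2)·(μ^2 + 6μ - 16).
The quadratic factors as (μ + 8)·(μ - 2).
Eigenvalues: -8, -2, 2.

-8, -2, 2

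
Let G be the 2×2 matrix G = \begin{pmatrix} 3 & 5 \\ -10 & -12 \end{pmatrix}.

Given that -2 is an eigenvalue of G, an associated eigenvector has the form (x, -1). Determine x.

1

We need (G + 2I)v = 0.
G + 2I = [[5, 5], [-10, -10]].
Row 1: (5)·x + (5)·-1 = 0
Row 2: (-10)·x + (-10)·-1 = 0
Solving gives x = 1.
Check: G·(1, -1) = (-2, 2) = -2·(1, -1).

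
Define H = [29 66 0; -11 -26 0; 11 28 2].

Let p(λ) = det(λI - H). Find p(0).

p(0) = det(0·I − H) = det(−H) = (−1)^3·det(H).
det(H) = -56, so p(0) = 56.

56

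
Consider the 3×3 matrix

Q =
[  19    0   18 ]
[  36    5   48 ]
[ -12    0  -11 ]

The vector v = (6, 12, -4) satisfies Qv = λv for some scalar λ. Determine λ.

Compute Qv: Q·(6, 12, -4) = (42, 84, -28).
Since Qv = λv, compare component 1: 42 = λ·6, so λ = 7.

7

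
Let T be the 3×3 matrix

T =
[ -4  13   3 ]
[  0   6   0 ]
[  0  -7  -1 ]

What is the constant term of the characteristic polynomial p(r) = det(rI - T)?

-24

p(0) = det(0·I − T) = det(−T) = (−1)^3·det(T).
det(T) = 24, so p(0) = -24.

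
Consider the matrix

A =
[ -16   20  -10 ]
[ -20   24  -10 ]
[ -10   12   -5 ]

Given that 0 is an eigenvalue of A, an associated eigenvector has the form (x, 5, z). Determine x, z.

We need (A)v = 0.
A = [[-16, 20, -10], [-20, 24, -10], [-10, 12, -5]].
Row 1: (-16)·x + (20)·5 + (-10)·z = 0
Row 2: (-20)·x + (24)·5 + (-10)·z = 0
Row 3: (-10)·x + (12)·5 + (-5)·z = 0
Solving gives x = 5, z = 2.
Check: A·(5, 5, 2) = (0, 0, 0) = 0·(5, 5, 2).

5, 2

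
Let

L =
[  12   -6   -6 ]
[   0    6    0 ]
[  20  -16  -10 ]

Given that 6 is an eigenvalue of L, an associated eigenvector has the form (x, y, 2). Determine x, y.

0, -2

We need (L - 6I)v = 0.
L - 6I = [[6, -6, -6], [0, 0, 0], [20, -16, -16]].
Row 1: (6)·x + (-6)·y + (-6)·2 = 0
Row 2: (0)·x + (0)·y + (0)·2 = 0
Row 3: (20)·x + (-16)·y + (-16)·2 = 0
Solving gives x = 0, y = -2.
Check: L·(0, -2, 2) = (0, -12, 12) = 6·(0, -2, 2).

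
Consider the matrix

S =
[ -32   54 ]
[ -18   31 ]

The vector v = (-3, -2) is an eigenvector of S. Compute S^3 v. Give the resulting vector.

(-192, -128)

First find the eigenvalue: Sv = (-12, -8) = 4·(-3, -2), so λ = 4.
Then S^3 v = λ^3·v = 4^3·(-3, -2) = 64·(-3, -2) = (-192, -128).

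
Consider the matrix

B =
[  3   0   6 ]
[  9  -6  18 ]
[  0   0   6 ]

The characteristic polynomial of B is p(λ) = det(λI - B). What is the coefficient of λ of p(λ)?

p(λ) = λ^3 - 3λ^2 - 36λ + 108.
The coefficient of λ is -36.

-36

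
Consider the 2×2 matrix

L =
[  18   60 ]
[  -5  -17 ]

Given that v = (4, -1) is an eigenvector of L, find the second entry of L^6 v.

-729

First find the eigenvalue: Lv = (12, -3) = 3·(4, -1), so λ = 3.
Then L^6 v = λ^6·v = 3^6·(4, -1) = 729·(4, -1) = (2916, -729).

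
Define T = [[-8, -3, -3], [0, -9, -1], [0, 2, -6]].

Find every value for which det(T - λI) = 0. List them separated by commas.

-8, -8, -7

The characteristic polynomial is p(λ) = det(λI - T).
Expanding along the first row, p(λ) = λ^3 + 23λ^2 + 176λ + 448.
Try λ = -7: p(-7) = 0, so -7 is a root.
Dividing by (λ + 7) leaves λ^2 + 16λ + 64.
The quadratic factor is (λ + 8)^2.
Eigenvalues: -8, -8, -7.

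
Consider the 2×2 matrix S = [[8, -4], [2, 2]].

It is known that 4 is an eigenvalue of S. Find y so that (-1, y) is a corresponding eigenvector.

We need (S - 4I)v = 0.
S - 4I = [[4, -4], [2, -2]].
Row 1: (4)·-1 + (-4)·y = 0
Row 2: (2)·-1 + (-2)·y = 0
Solving gives y = -1.
Check: S·(-1, -1) = (-4, -4) = 4·(-1, -1).

-1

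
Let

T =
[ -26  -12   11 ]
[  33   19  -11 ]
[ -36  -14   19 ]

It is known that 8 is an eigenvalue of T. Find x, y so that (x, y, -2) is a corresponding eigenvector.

We need (T - 8I)v = 0.
T - 8I = [[-34, -12, 11], [33, 11, -11], [-36, -14, 11]].
Row 1: (-34)·x + (-12)·y + (11)·-2 = 0
Row 2: (33)·x + (11)·y + (-11)·-2 = 0
Row 3: (-36)·x + (-14)·y + (11)·-2 = 0
Solving gives x = -1, y = 1.
Check: T·(-1, 1, -2) = (-8, 8, -16) = 8·(-1, 1, -2).

-1, 1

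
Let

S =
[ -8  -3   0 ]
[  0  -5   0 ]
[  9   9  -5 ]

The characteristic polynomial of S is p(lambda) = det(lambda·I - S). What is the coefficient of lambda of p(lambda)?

105

p(lambda) = lambda^3 + 18·lambda^2 + 105·lambda + 200.
The coefficient of lambda is 105.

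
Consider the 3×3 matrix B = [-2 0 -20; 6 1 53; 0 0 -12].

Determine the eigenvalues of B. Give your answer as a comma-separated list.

-12, -2, 1

Set up det(rI - B) = 0.
Expanding along the first row, p(r) = r^3 + 13r^2 + 10r - 24.
Try r = 1: p(1) = 0, so 1 is a root.
Dividing by (r - 1) leaves r^2 + 14r + 24.
The quadratic factors as (r + 12)·(r + 2).
Eigenvalues: -12, -2, 1.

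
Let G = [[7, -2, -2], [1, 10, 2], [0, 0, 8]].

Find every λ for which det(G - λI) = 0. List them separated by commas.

Set up det(μI - G) = 0.
Expanding the 3×3 determinant: p(μ) = μ^3 - 25μ^2 + 208μ - 576.
Try μ = 8: p(8) = 0, so 8 is a root.
Dividing by (μ - 8) leaves μ^2 - 17μ + 72.
The quadratic factors as (μ - 8)·(μ - 9).
Eigenvalues: 8, 8, 9.

8, 8, 9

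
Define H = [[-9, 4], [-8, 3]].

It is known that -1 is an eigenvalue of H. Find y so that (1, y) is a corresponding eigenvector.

2

We need (H + 1I)v = 0.
H + 1I = [[-8, 4], [-8, 4]].
Row 1: (-8)·1 + (4)·y = 0
Row 2: (-8)·1 + (4)·y = 0
Solving gives y = 2.
Check: H·(1, 2) = (-1, -2) = -1·(1, 2).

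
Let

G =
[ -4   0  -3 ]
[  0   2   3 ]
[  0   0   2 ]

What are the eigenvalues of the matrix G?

-4, 2, 2

G is upper triangular, so its eigenvalues are the diagonal entries.
Diagonal: -4, 2, 2.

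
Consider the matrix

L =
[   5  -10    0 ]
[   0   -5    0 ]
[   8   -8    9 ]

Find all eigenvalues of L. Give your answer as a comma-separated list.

Compute the characteristic polynomial p(r) = det(rI - L).
Cofactor expansion gives p(r) = r^3 - 9r^2 - 25r + 225.
Try r = 5: p(5) = 0, so 5 is a root.
Dividing by (r - 5) leaves r^2 - 4r - 45.
The quadratic factors as (r + 5)·(r - 9).
Eigenvalues: -5, 5, 9.

-5, 5, 9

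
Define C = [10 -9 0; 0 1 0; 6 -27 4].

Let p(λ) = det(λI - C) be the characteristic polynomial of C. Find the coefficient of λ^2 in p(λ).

The coefficient of λ^2 of det(λI - C) is −trace(C).
trace(C) = (10) + (1) + (4) = 15, so the coefficient is -15.

-15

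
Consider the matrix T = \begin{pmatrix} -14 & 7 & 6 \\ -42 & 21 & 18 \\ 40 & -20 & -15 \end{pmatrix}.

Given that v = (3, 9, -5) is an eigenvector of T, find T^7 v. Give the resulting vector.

(-6561, -19683, 10935)

First find the eigenvalue: Tv = (-9, -27, 15) = -3·(3, 9, -5), so λ = -3.
Then T^7 v = λ^7·v = (-3)^7·(3, 9, -5) = -2187·(3, 9, -5) = (-6561, -19683, 10935).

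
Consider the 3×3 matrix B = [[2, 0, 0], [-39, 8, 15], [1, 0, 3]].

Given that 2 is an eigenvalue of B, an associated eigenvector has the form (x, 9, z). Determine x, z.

We need (B - 2I)v = 0.
B - 2I = [[0, 0, 0], [-39, 6, 15], [1, 0, 1]].
Row 1: (0)·x + (0)·9 + (0)·z = 0
Row 2: (-39)·x + (6)·9 + (15)·z = 0
Row 3: (1)·x + (0)·9 + (1)·z = 0
Solving gives x = 1, z = -1.
Check: B·(1, 9, -1) = (2, 18, -2) = 2·(1, 9, -1).

1, -1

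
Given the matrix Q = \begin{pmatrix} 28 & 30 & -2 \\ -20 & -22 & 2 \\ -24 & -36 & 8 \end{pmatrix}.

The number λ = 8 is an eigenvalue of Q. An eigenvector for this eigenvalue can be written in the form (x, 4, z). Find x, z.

We need (Q - 8I)v = 0.
Q - 8I = [[20, 30, -2], [-20, -30, 2], [-24, -36, 0]].
Row 1: (20)·x + (30)·4 + (-2)·z = 0
Row 2: (-20)·x + (-30)·4 + (2)·z = 0
Row 3: (-24)·x + (-36)·4 + (0)·z = 0
Solving gives x = -6, z = 0.
Check: Q·(-6, 4, 0) = (-48, 32, 0) = 8·(-6, 4, 0).

-6, 0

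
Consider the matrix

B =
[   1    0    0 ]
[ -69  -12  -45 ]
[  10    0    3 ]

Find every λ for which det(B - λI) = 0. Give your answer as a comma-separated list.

Compute the characteristic polynomial p(λ) = det(λI - B).
Expanding along the first row, p(λ) = λ^3 + 8λ^2 - 45λ + 36.
Rational-root test: λ = 1 gives p(1) = 0.
Dividing by (λ - 1) leaves λ^2 + 9λ - 36.
The quadratic factors as (λ + 12)·(λ - 3).
Eigenvalues: -12, 1, 3.

-12, 1, 3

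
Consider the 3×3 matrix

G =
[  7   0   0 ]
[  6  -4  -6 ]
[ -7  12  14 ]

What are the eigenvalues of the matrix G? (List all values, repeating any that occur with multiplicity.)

2, 7, 8

Set up det(λI - G) = 0.
Cofactor expansion gives p(λ) = λ^3 - 17λ^2 + 86λ - 112.
Try λ = 2: p(2) = 0, so 2 is a root.
Dividing by (λ - 2) leaves λ^2 - 15λ + 56.
The quadratic factors as (λ - 7)·(λ - 8).
Eigenvalues: 2, 7, 8.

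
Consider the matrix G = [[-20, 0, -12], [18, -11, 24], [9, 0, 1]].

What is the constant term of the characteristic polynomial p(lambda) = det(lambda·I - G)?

p(0) = det(0·I − G) = det(−G) = (−1)^3·det(G).
det(G) = -968, so p(0) = 968.

968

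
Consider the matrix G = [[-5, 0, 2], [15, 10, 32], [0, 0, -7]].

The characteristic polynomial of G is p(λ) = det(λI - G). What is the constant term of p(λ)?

-350

p(λ) = λ^3 + 2λ^2 - 85λ - 350.
The constant term is -350.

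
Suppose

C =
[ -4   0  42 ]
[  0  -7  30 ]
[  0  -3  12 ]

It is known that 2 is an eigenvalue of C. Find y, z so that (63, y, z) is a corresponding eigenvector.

We need (C - 2I)v = 0.
C - 2I = [[-6, 0, 42], [0, -9, 30], [0, -3, 10]].
Row 1: (-6)·63 + (0)·y + (42)·z = 0
Row 2: (0)·63 + (-9)·y + (30)·z = 0
Row 3: (0)·63 + (-3)·y + (10)·z = 0
Solving gives y = 30, z = 9.
Check: C·(63, 30, 9) = (126, 60, 18) = 2·(63, 30, 9).

30, 9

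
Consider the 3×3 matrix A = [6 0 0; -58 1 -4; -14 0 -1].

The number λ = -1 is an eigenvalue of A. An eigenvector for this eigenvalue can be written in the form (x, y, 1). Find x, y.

0, 2

We need (A + 1I)v = 0.
A + 1I = [[7, 0, 0], [-58, 2, -4], [-14, 0, 0]].
Row 1: (7)·x + (0)·y + (0)·1 = 0
Row 2: (-58)·x + (2)·y + (-4)·1 = 0
Row 3: (-14)·x + (0)·y + (0)·1 = 0
Solving gives x = 0, y = 2.
Check: A·(0, 2, 1) = (0, -2, -1) = -1·(0, 2, 1).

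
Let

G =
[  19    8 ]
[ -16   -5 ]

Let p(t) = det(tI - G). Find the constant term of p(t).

33

p(t) = t^2 - 14t + 33.
The constant term is 33.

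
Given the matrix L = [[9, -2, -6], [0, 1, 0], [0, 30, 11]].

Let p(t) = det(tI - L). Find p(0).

p(0) = det(0·I − L) = det(−L) = (−1)^3·det(L).
det(L) = 99, so p(0) = -99.

-99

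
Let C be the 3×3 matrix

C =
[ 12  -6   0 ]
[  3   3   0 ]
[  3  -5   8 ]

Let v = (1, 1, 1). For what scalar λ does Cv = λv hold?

Compute Cv: C·(1, 1, 1) = (6, 6, 6).
Since Cv = λv, compare component 1: 6 = λ·1, so λ = 6.

6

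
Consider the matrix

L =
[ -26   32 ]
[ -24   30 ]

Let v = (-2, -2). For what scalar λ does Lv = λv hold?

Compute Lv: L·(-2, -2) = (-12, -12).
Since Lv = λv, compare component 1: -12 = λ·-2, so λ = 6.

6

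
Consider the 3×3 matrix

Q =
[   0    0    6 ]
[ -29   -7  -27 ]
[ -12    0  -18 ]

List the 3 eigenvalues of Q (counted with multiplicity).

-12, -7, -6

The characteristic polynomial is p(s) = det(sI - Q).
Expanding along the first row, p(s) = s^3 + 25s^2 + 198s + 504.
Try s = -12: p(-12) = 0, so -12 is a root.
Factor out (s + 12): p(s) = (s + 12)·(s^2 + 13s + 42).
The quadratic factors as (s + 7)·(s + 6).
Eigenvalues: -12, -7, -6.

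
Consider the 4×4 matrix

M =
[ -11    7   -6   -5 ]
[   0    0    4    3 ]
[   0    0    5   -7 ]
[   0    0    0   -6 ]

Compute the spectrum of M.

-11, -6, 0, 5

M is upper triangular, so its eigenvalues are the diagonal entries.
Diagonal: -11, 0, 5, -6.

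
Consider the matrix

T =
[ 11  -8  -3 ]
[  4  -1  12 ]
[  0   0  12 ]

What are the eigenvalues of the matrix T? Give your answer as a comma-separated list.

Set up det(μI - T) = 0.
Expanding the 3×3 determinant: p(μ) = μ^3 - 22μ^2 + 141μ - 252.
Try μ = 3: p(3) = 0, so 3 is a root.
Factor out (μ - 3): p(μ) = (μ - 3)·(μ^2 - 19μ + 84).
The quadratic factors as (μ - 7)·(μ - 12).
Eigenvalues: 3, 7, 12.

3, 7, 12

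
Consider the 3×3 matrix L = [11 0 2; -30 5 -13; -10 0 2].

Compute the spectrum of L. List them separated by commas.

5, 6, 7

Set up det(rI - L) = 0.
Cofactor expansion gives p(r) = r^3 - 18r^2 + 107r - 210.
Since p(6) = 0, r = 6 is a root.
Factor out (r - 6): p(r) = (r - 6)·(r^2 - 12r + 35).
The quadratic factors as (r - 5)·(r - 7).
Eigenvalues: 5, 6, 7.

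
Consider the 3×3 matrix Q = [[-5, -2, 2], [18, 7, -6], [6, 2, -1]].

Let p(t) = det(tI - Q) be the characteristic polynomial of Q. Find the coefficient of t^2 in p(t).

-1

The coefficient of t^2 of det(tI - Q) is −trace(Q).
trace(Q) = (-5) + (7) + (-1) = 1, so the coefficient is -1.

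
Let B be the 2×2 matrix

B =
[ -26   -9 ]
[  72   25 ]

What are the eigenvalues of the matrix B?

-2, 1

det(B - tI) = (-26 - t)(25 - t) - (-9)·(72) = t^2 + t - 2.
This factors as (t + 2)·(t - 1) = 0.
Eigenvalues: -2, 1.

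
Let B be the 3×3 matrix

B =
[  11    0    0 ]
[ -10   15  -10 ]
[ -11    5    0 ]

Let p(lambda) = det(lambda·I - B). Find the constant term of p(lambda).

p(lambda) = lambda^3 - 26·lambda^2 + 215·lambda - 550.
The constant term is -550.

-550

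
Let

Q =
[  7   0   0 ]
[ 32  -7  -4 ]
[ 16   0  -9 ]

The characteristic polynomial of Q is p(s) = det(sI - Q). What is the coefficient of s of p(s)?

-49

p(s) = s^3 + 9s^2 - 49s - 441.
The coefficient of s is -49.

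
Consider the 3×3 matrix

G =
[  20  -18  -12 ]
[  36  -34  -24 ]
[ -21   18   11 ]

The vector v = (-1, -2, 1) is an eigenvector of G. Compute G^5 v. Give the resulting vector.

(1024, 2048, -1024)

First find the eigenvalue: Gv = (4, 8, -4) = -4·(-1, -2, 1), so λ = -4.
Then G^5 v = λ^5·v = (-4)^5·(-1, -2, 1) = -1024·(-1, -2, 1) = (1024, 2048, -1024).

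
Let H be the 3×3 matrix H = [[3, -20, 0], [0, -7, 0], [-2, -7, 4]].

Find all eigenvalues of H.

Compute the characteristic polynomial p(r) = det(rI - H).
Expanding along the first row, p(r) = r^3 - 37r + 84.
Since p(3) = 0, r = 3 is a root.
Dividing by (r - 3) leaves r^2 + 3r - 28.
The quadratic factors as (r + 7)·(r - 4).
Eigenvalues: -7, 3, 4.

-7, 3, 4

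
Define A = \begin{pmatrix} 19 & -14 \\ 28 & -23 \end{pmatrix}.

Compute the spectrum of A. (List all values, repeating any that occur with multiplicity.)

-9, 5

det(A - λI) = (19 - λ)(-23 - λ) - (-14)·(28) = λ^2 + 4λ - 45.
This factors as (λ + 9)·(λ - 5) = 0.
Eigenvalues: -9, 5.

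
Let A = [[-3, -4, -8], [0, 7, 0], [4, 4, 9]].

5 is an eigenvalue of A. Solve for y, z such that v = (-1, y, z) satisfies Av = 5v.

We need (A - 5I)v = 0.
A - 5I = [[-8, -4, -8], [0, 2, 0], [4, 4, 4]].
Row 1: (-8)·-1 + (-4)·y + (-8)·z = 0
Row 2: (0)·-1 + (2)·y + (0)·z = 0
Row 3: (4)·-1 + (4)·y + (4)·z = 0
Solving gives y = 0, z = 1.
Check: A·(-1, 0, 1) = (-5, 0, 5) = 5·(-1, 0, 1).

0, 1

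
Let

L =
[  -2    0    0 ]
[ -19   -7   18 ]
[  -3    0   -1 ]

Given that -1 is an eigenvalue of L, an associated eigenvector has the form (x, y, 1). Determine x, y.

0, 3

We need (L + 1I)v = 0.
L + 1I = [[-1, 0, 0], [-19, -6, 18], [-3, 0, 0]].
Row 1: (-1)·x + (0)·y + (0)·1 = 0
Row 2: (-19)·x + (-6)·y + (18)·1 = 0
Row 3: (-3)·x + (0)·y + (0)·1 = 0
Solving gives x = 0, y = 3.
Check: L·(0, 3, 1) = (0, -3, -1) = -1·(0, 3, 1).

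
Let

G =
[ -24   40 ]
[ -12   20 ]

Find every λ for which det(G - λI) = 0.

det(G - lambda·I) = (-24 - lambda)(20 - lambda) - (40)·(-12) = lambda^2 + 4·lambda.
This factors as (lambda + 4)·lambda = 0.
Eigenvalues: -4, 0.

-4, 0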